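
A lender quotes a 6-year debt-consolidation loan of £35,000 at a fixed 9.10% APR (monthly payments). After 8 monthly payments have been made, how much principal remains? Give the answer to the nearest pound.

£31,983

With monthly rate i = 9.1%/12 = 0.0075833, the balance after k of n payments is P · [(1+i)^n − (1+i)^k] / [(1+i)^n − 1].
(1+0.0075833)^72 = 1.72278154 and (1+0.0075833)^8 = 1.06230152, so the balance is 35,000 × (1.72278154 − 1.06230152) / (1.72278154 − 1) = £31,983.11.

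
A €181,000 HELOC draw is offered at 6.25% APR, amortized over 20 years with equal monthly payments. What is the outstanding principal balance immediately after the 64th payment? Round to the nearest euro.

€152,204

With monthly rate i = 6.25%/12 = 0.0052083, the balance after k of n payments is P · [(1+i)^n − (1+i)^k] / [(1+i)^n − 1].
(1+0.0052083)^240 = 3.47903881 and (1+0.0052083)^64 = 1.39440567, so the balance is 181,000 × (3.47903881 − 1.39440567) / (3.47903881 − 1) = €152,203.59.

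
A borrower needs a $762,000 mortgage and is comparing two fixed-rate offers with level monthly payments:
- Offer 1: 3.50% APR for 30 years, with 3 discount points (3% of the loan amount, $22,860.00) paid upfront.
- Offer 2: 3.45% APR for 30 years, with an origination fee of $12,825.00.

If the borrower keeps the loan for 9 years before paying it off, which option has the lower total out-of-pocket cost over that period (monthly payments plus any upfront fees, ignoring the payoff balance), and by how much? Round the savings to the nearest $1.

Offer 1: at 3.50% the monthly rate is 0.0029167, so the payment is 762,000 × 0.0029167 / (1 − 1.0029167^−360) = $3,421.72.
Offer 2: monthly rate = 3.45%/12 = 0.0028750; payment = 762,000 × 0.0028750 / (1 − (1+0.0028750)^−360) = $3,400.49.
Over 108 months: Offer 1 costs 108 × $3,421.72 + $22,860.00 = $392,405.76; Offer 2 costs 108 × $3,400.49 + $12,825.00 = $380,077.92.
Offer 2 is cheaper by $392,405.76 − $380,077.92 = $12,327.84.

Offer 2 by $12,328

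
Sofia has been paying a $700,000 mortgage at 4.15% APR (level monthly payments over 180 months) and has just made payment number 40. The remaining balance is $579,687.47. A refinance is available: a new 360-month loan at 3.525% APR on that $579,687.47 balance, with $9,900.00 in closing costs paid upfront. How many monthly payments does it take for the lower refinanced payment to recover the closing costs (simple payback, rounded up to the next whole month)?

4 months

Current payment = 700,000 × 4.15%/12 / (1 − (1+0.0034583)^−180) = $5,230.59.
Refinanced payment = 579,687.47 × 0.0029375 / (1 − (1+0.0029375)^−360) = $2,611.15.
Monthly savings = $5,230.59 − $2,611.15 = $2,619.44.
Break-even = $9,900.00 / $2,619.44 = 3.78 → 4 months.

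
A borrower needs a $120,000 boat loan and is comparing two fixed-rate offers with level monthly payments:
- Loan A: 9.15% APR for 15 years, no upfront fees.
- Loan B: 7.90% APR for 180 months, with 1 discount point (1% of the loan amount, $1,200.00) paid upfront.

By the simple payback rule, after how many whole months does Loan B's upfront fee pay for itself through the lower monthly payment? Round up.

Loan A: at 9.15% the monthly rate is 0.0076250, so the payment is 120,000 × 0.0076250 / (1 − 1.0076250^−180) = $1,227.85.
Loan B: at 7.90% the monthly rate is 0.0065833, so the payment is 120,000 × 0.0065833 / (1 − 1.0065833^−180) = $1,139.87.
Monthly savings = $1,227.85 − $1,139.87 = $87.98.
Break-even = $1,200.00 / $87.98 = 13.64 → 14 months.

14 months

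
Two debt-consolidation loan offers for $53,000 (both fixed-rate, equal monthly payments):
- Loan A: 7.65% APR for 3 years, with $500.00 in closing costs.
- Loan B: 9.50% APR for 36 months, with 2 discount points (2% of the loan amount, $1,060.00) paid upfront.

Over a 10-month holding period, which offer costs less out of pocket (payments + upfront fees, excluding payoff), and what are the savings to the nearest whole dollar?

Loan A by $1,015

Loan A: monthly rate = 7.65%/12 = 0.0063750; payment = 53,000 × 0.0063750 / (1 − (1+0.0063750)^−36) = $1,652.28.
Loan B: monthly rate = 9.5%/12 = 0.0079167; payment = 53,000 × 0.0079167 / (1 − (1+0.0079167)^−36) = $1,697.75.
Over 10 months: Loan A costs 10 × $1,652.28 + $500.00 = $17,022.80; Loan B costs 10 × $1,697.75 + $1,060.00 = $18,037.50.
Loan A is cheaper by $18,037.50 − $17,022.80 = $1,014.70.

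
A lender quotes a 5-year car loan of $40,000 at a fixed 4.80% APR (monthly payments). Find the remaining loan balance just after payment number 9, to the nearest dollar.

With monthly rate i = 4.8%/12 = 0.0040000, the balance after k of n payments is P · [(1+i)^n − (1+i)^k] / [(1+i)^n − 1].
(1+0.0040000)^60 = 1.27064072 and (1+0.0040000)^9 = 1.03658141, so the balance is 40,000 × (1.27064072 − 1.03658141) / (1.27064072 − 1) = $34,593.36.

$34,593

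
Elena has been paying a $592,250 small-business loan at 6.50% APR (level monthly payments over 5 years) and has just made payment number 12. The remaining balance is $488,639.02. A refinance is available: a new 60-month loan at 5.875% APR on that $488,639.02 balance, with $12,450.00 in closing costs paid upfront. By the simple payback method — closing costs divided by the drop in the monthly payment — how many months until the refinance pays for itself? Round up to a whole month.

6 months

Current payment = 592,250 × 6.5%/12 / (1 − (1+0.0054167)^−60) = $11,588.05.
Refinanced payment = 488,639.02 × 0.0048958 / (1 − (1+0.0048958)^−60) = $9,418.39.
Monthly savings = $11,588.05 − $9,418.39 = $2,169.66.
Break-even = $12,450.00 / $2,169.66 = 5.74 → 6 months.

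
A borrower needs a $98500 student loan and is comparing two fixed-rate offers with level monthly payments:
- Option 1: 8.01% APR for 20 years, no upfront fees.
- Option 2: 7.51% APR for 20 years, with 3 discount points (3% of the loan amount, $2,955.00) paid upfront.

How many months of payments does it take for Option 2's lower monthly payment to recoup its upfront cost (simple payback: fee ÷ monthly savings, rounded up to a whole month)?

98 months

Option 1: monthly rate = 8.01%/12 = 0.0066750; payment = 98,500 × 0.0066750 / (1 − (1+0.0066750)^−240) = $824.51.
Option 2: monthly rate = 7.51%/12 = 0.0062583; payment = 98,500 × 0.0062583 / (1 − (1+0.0062583)^−240) = $794.11.
Monthly savings = $824.51 − $794.11 = $30.40.
Break-even = $2,955.00 / $30.40 = 97.20 → 98 months.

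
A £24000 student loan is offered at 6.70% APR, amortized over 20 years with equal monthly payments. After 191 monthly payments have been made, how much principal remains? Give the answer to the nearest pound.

£7,774

With monthly rate i = 6.7%/12 = 0.0055833, the balance after k of n payments is P · [(1+i)^n − (1+i)^k] / [(1+i)^n − 1].
(1+0.0055833)^240 = 3.80483655 and (1+0.0055833)^191 = 2.89634797, so the balance is 24,000 × (3.80483655 − 2.89634797) / (3.80483655 − 1) = £7,773.62.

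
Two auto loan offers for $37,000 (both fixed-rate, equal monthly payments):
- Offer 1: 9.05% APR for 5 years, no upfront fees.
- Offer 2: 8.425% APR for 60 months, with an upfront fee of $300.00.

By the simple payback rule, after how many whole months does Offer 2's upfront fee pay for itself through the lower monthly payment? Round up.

Offer 1: at 9.05% the monthly rate is 0.0075417, so the payment is 37,000 × 0.0075417 / (1 − 1.0075417^−60) = $768.96.
Offer 2: at 8.425% the monthly rate is 0.0070208, so the payment is 37,000 × 0.0070208 / (1 − 1.0070208^−60) = $757.77.
Monthly savings = $768.96 − $757.77 = $11.19.
Break-even = $300.00 / $11.19 = 26.81 → 27 months.

27 months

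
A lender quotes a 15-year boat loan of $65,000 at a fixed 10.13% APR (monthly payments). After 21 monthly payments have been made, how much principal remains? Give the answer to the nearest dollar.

$61,456

With monthly rate i = 10.13%/12 = 0.0084417, the balance after k of n payments is P · [(1+i)^n − (1+i)^k] / [(1+i)^n − 1].
(1+0.0084417)^180 = 4.54088674 and (1+0.0084417)^21 = 1.19307134, so the balance is 65,000 × (4.54088674 − 1.19307134) / (4.54088674 − 1) = $61,455.79.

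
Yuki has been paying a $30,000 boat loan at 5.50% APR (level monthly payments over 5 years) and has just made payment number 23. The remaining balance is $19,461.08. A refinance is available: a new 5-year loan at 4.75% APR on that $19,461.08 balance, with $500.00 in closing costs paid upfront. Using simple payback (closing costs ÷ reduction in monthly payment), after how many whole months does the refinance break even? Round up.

Current payment = 30,000 × 5.5%/12 / (1 − (1+0.0045833)^−60) = $573.03.
Refinanced payment = 19,461.08 × 0.0039583 / (1 − (1+0.0039583)^−60) = $365.03.
Monthly savings = $573.03 − $365.03 = $208.00.
Break-even = $500.00 / $208.00 = 2.40 → 3 months.

3 months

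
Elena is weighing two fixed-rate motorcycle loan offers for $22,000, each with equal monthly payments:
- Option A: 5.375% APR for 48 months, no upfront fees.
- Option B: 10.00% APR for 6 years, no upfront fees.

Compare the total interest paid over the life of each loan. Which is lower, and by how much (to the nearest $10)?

Option A by $4,850

Option A: monthly rate = 5.375%/12 = 0.0044792; payment = 22,000 × 0.0044792 / (1 − (1+0.0044792)^−48) = $510.39.
Total interest on Option A = 48 × $510.39 − $22,000 = $2,498.72.
Option B: monthly rate = 10%/12 = 0.0083333; payment = 22,000 × 0.0083333 / (1 − (1+0.0083333)^−72) = $407.57.
Total interest on Option B = 72 × $407.57 − $22,000 = $7,345.04.
Option A is lower by $4,846.32.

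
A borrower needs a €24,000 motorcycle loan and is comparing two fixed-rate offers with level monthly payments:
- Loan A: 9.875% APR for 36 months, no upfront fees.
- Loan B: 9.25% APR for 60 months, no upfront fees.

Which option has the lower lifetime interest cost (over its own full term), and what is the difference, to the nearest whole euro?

Loan A: at 9.875% the monthly rate is 0.0082292, so the payment is 24,000 × 0.0082292 / (1 − 1.0082292^−36) = €773.00.
Total interest on Loan A = 36 × €773.00 − €24,000 = €3,828.00.
Loan B: monthly rate = 9.25%/12 = 0.0077083; payment = 24,000 × 0.0077083 / (1 − (1+0.0077083)^−60) = €501.12.
Total interest on Loan B = 60 × €501.12 − €24,000 = €6,067.20.
Loan A is lower by €2,239.20.

Loan A by €2,239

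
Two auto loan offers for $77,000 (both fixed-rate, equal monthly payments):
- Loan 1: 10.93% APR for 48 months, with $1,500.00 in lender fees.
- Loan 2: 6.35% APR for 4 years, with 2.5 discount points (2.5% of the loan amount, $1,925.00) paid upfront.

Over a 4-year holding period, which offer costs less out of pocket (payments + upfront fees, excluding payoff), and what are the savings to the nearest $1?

Loan 1: monthly rate = 10.93%/12 = 0.0091083; payment = 77,000 × 0.0091083 / (1 − (1+0.0091083)^−48) = $1,987.49.
Loan 2: at 6.35% the monthly rate is 0.0052917, so the payment is 77,000 × 0.0052917 / (1 − 1.0052917^−48) = $1,820.73.
Over 48 months: Loan 1 costs 48 × $1,987.49 + $1,500.00 = $96,899.52; Loan 2 costs 48 × $1,820.73 + $1,925.00 = $89,320.04.
Loan 2 is cheaper by $96,899.52 − $89,320.04 = $7,579.48.

Loan 2 by $7,579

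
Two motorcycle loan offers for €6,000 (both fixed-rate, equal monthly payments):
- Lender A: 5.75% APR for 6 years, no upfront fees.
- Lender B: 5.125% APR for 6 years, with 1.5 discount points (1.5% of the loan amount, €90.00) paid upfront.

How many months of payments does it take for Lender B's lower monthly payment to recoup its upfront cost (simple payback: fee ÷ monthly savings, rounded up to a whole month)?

Lender A: at 5.75% the monthly rate is 0.0047917, so the payment is 6,000 × 0.0047917 / (1 − 1.0047917^−72) = €98.73.
Lender B: monthly rate = 5.125%/12 = 0.0042708; payment = 6,000 × 0.0042708 / (1 − (1+0.0042708)^−72) = €96.98.
Monthly savings = €98.73 − €96.98 = €1.75.
Break-even = €90.00 / €1.75 = 51.43 → 52 months.

52 months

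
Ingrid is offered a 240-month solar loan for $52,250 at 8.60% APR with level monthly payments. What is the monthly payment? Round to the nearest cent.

$456.75

Monthly rate = 8.6%/12 = 0.0071667; payment = 52,250 × 0.0071667 / (1 − (1+0.0071667)^−240) = $456.75.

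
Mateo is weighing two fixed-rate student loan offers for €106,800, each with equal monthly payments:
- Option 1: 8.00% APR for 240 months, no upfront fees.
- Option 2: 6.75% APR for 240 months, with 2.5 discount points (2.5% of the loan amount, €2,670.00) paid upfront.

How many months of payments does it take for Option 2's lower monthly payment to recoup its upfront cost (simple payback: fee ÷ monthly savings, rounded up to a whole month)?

33 months

Option 1: monthly rate = 8%/12 = 0.0066667; payment = 106,800 × 0.0066667 / (1 − (1+0.0066667)^−240) = €893.32.
Option 2: at 6.75% the monthly rate is 0.0056250, so the payment is 106,800 × 0.0056250 / (1 − 1.0056250^−240) = €812.07.
Monthly savings = €893.32 − €812.07 = €81.25.
Break-even = €2,670.00 / €81.25 = 32.86 → 33 months.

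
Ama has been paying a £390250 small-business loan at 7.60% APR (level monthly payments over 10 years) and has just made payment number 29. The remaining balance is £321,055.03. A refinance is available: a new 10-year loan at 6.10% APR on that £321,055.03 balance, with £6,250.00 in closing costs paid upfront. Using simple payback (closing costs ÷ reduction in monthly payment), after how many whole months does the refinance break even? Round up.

6 months

Current payment = 390,250 × 7.6%/12 / (1 − (1+0.0063333)^−120) = £4,652.73.
Refinanced payment = 321,055.03 × 0.0050833 / (1 − (1+0.0050833)^−120) = £3,580.51.
Monthly savings = £4,652.73 − £3,580.51 = £1,072.22.
Break-even = £6,250.00 / £1,072.22 = 5.83 → 6 months.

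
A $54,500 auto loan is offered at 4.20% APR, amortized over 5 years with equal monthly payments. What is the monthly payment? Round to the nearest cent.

$1,008.63

Monthly rate = 4.2%/12 = 0.0035000; payment = 54,500 × 0.0035000 / (1 − (1+0.0035000)^−60) = $1,008.63.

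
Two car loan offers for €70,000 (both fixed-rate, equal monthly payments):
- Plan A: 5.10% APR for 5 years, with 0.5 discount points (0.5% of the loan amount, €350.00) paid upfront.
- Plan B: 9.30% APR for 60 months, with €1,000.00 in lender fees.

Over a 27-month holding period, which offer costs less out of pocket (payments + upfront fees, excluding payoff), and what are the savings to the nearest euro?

Plan A by €4,406

Plan A: monthly rate = 5.1%/12 = 0.0042500; payment = 70,000 × 0.0042500 / (1 − (1+0.0042500)^−60) = €1,324.20.
Plan B: monthly rate = 9.3%/12 = 0.0077500; payment = 70,000 × 0.0077500 / (1 − (1+0.0077500)^−60) = €1,463.30.
Over 27 months: Plan A costs 27 × €1,324.20 + €350.00 = €36,103.40; Plan B costs 27 × €1,463.30 + €1,000.00 = €40,509.10.
Plan A is cheaper by €40,509.10 − €36,103.40 = €4,405.70.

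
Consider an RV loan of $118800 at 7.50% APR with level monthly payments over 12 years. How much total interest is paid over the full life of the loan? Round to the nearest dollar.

Monthly rate = 7.5%/12 = 0.0062500; payment = 118,800 × 0.0062500 / (1 − (1+0.0062500)^−144) = $1,253.61.
Total paid = 144 × $1,253.61 = $180,519.84; interest = $180,519.84 − $118,800 = $61,719.84.

$61,720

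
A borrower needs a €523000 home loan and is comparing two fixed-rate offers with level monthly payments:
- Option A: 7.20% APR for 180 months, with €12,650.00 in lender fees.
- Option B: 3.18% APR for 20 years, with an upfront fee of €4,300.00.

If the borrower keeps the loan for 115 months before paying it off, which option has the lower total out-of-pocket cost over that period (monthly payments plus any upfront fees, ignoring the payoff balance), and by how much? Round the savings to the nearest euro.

Option B by €216,689

Option A: monthly rate = 7.2%/12 = 0.0060000; payment = 523,000 × 0.0060000 / (1 − (1+0.0060000)^−180) = €4,759.54.
Option B: at 3.18% the monthly rate is 0.0026500, so the payment is 523,000 × 0.0026500 / (1 − 1.0026500^−240) = €2,947.90.
Over 115 months: Option A costs 115 × €4,759.54 + €12,650.00 = €559,997.10; Option B costs 115 × €2,947.90 + €4,300.00 = €343,308.50.
Option B is cheaper by €559,997.10 − €343,308.50 = €216,688.60.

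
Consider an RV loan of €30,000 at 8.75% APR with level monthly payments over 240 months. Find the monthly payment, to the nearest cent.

€265.11

At 8.75% the monthly rate is 0.0072917, so the payment is 30,000 × 0.0072917 / (1 − 1.0072917^−240) = €265.11.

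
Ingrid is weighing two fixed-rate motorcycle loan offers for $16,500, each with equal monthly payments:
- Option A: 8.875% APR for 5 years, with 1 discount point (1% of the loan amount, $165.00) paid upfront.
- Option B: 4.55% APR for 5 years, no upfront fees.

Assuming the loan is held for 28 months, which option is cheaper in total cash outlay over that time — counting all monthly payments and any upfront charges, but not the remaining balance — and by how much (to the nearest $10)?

Option A: monthly rate = 8.875%/12 = 0.0073958; payment = 16,500 × 0.0073958 / (1 − (1+0.0073958)^−60) = $341.51.
Option B: at 4.55% the monthly rate is 0.0037917, so the payment is 16,500 × 0.0037917 / (1 − 1.0037917^−60) = $307.99.
Over 28 months: Option A costs 28 × $341.51 + $165.00 = $9,727.28; Option B costs 28 × $307.99 = $8,623.72.
Option B is cheaper by $9,727.28 − $8,623.72 = $1,103.56.

Option B by $1,100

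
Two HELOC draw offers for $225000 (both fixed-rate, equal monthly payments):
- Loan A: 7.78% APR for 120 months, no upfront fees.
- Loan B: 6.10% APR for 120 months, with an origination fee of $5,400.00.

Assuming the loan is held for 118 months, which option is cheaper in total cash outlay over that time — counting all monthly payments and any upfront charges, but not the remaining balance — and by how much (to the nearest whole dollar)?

Loan A: at 7.78% the monthly rate is 0.0064833, so the payment is 225,000 × 0.0064833 / (1 − 1.0064833^−120) = $2,703.79.
Loan B: monthly rate = 6.1%/12 = 0.0050833; payment = 225,000 × 0.0050833 / (1 − (1+0.0050833)^−120) = $2,509.28.
Over 118 months: Loan A costs 118 × $2,703.79 = $319,047.22; Loan B costs 118 × $2,509.28 + $5,400.00 = $301,495.04.
Loan B is cheaper by $319,047.22 − $301,495.04 = $17,552.18.

Loan B by $17,552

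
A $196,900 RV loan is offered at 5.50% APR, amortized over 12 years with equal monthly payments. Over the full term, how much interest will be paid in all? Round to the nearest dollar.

$72,508

At 5.50% the monthly rate is 0.0045833, so the payment is 196,900 × 0.0045833 / (1 − 1.0045833^−144) = $1,870.89.
Total paid = 144 × $1,870.89 = $269,408.16; interest = $269,408.16 − $196,900 = $72,508.16.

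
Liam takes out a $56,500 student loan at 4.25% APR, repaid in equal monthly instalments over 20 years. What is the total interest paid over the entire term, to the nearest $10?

Monthly rate = 4.25%/12 = 0.0035417; payment = 56,500 × 0.0035417 / (1 − (1+0.0035417)^−240) = $349.87.
Total paid = 240 × $349.87 = $83,968.80; interest = $83,968.80 − $56,500 = $27,468.80.

$27,470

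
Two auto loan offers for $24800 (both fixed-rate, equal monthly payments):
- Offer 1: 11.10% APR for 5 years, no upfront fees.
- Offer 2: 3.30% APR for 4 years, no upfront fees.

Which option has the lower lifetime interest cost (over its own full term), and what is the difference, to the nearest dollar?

Offer 1: at 11.10% the monthly rate is 0.0092500, so the payment is 24,800 × 0.0092500 / (1 − 1.0092500^−60) = $540.45.
Total interest on Offer 1 = 60 × $540.45 − $24,800 = $7,627.00.
Offer 2: at 3.30% the monthly rate is 0.0027500, so the payment is 24,800 × 0.0027500 / (1 − 1.0027500^−48) = $552.23.
Total interest on Offer 2 = 48 × $552.23 − $24,800 = $1,707.04.
Offer 2 is lower by $5,919.96.

Offer 2 by $5,920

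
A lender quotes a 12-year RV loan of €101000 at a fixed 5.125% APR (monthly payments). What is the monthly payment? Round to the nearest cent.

€940.49

At 5.125% the monthly rate is 0.0042708, so the payment is 101,000 × 0.0042708 / (1 − 1.0042708^−144) = €940.49.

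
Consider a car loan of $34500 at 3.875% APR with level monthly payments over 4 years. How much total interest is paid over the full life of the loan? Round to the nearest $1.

At 3.875% the monthly rate is 0.0032292, so the payment is 34,500 × 0.0032292 / (1 − 1.0032292^−48) = $777.05.
Total paid = 48 × $777.05 = $37,298.40; interest = $37,298.40 − $34,500 = $2,798.40.

$2,798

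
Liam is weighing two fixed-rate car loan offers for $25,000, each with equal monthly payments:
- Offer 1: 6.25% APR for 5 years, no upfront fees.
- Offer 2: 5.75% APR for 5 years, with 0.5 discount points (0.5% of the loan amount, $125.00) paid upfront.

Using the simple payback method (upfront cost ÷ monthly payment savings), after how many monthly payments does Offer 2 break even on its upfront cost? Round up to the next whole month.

Offer 1: monthly rate = 6.25%/12 = 0.0052083; payment = 25,000 × 0.0052083 / (1 − (1+0.0052083)^−60) = $486.23.
Offer 2: monthly rate = 5.75%/12 = 0.0047917; payment = 25,000 × 0.0047917 / (1 − (1+0.0047917)^−60) = $480.42.
Monthly savings = $486.23 − $480.42 = $5.81.
Break-even = $125.00 / $5.81 = 21.51 → 22 months.

22 months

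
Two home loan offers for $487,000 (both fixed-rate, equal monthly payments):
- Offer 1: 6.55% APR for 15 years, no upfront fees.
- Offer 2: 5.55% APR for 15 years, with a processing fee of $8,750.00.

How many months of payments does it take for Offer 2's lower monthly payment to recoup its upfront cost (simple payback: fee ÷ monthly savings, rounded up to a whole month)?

34 months

Offer 1: monthly rate = 6.55%/12 = 0.0054583; payment = 487,000 × 0.0054583 / (1 − (1+0.0054583)^−180) = $4,255.69.
Offer 2: monthly rate = 5.55%/12 = 0.0046250; payment = 487,000 × 0.0046250 / (1 − (1+0.0046250)^−180) = $3,992.13.
Monthly savings = $4,255.69 − $3,992.13 = $263.56.
Break-even = $8,750.00 / $263.56 = 33.20 → 34 months.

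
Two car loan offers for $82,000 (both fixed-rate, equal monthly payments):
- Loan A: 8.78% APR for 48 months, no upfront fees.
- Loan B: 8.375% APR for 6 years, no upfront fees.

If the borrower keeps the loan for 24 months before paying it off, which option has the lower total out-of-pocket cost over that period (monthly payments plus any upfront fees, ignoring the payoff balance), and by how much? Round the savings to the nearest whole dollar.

Loan B by $13,902

Loan A: at 8.78% the monthly rate is 0.0073167, so the payment is 82,000 × 0.0073167 / (1 − 1.0073167^−48) = $2,032.02.
Loan B: monthly rate = 8.375%/12 = 0.0069792; payment = 82,000 × 0.0069792 / (1 − (1+0.0069792)^−72) = $1,452.79.
Over 24 months: Loan A costs 24 × $2,032.02 = $48,768.48; Loan B costs 24 × $1,452.79 = $34,866.96.
Loan B is cheaper by $48,768.48 − $34,866.96 = $13,901.52.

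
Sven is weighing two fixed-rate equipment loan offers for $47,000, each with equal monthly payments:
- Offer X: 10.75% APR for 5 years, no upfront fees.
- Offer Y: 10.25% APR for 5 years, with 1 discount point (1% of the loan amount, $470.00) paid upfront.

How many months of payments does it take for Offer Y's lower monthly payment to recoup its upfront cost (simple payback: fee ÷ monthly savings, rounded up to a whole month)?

Offer X: monthly rate = 10.75%/12 = 0.0089583; payment = 47,000 × 0.0089583 / (1 − (1+0.0089583)^−60) = $1,016.04.
Offer Y: monthly rate = 10.25%/12 = 0.0085417; payment = 47,000 × 0.0085417 / (1 − (1+0.0085417)^−60) = $1,004.40.
Monthly savings = $1,016.04 − $1,004.40 = $11.64.
Break-even = $470.00 / $11.64 = 40.38 → 41 months.

41 months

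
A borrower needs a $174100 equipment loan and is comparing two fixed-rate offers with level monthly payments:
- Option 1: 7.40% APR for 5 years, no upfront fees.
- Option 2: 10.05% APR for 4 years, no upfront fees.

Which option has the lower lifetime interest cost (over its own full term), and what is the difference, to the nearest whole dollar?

Option 1 by $3,330

Option 1: at 7.40% the monthly rate is 0.0061667, so the payment is 174,100 × 0.0061667 / (1 − 1.0061667^−60) = $3,480.34.
Total interest on Option 1 = 60 × $3,480.34 − $174,100 = $34,720.40.
Option 2: monthly rate = 10.05%/12 = 0.0083750; payment = 174,100 × 0.0083750 / (1 − (1+0.0083750)^−48) = $4,419.81.
Total interest on Option 2 = 48 × $4,419.81 − $174,100 = $38,050.88.
Option 1 is lower by $3,330.48.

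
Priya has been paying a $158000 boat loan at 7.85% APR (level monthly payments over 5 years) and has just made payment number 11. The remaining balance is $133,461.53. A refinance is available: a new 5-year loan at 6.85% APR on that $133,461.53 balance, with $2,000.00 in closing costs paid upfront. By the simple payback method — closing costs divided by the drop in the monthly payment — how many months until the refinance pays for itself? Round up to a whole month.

4 months

Current payment = 158,000 × 7.85%/12 / (1 − (1+0.0065417)^−60) = $3,192.34.
Refinanced payment = 133,461.53 × 0.0057083 / (1 − (1+0.0057083)^−60) = $2,633.26.
Monthly savings = $3,192.34 − $2,633.26 = $559.08.
Break-even = $2,000.00 / $559.08 = 3.58 → 4 months.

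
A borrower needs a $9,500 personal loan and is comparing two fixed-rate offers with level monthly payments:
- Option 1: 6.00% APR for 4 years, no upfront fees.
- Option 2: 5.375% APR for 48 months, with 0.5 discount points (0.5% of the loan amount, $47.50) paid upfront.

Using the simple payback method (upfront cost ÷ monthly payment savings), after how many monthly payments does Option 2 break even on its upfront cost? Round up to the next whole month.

18 months

Option 1: at 6.00% the monthly rate is 0.0050000, so the payment is 9,500 × 0.0050000 / (1 − 1.0050000^−48) = $223.11.
Option 2: monthly rate = 5.375%/12 = 0.0044792; payment = 9,500 × 0.0044792 / (1 − (1+0.0044792)^−48) = $220.40.
Monthly savings = $223.11 − $220.40 = $2.71.
Break-even = $47.50 / $2.71 = 17.53 → 18 months.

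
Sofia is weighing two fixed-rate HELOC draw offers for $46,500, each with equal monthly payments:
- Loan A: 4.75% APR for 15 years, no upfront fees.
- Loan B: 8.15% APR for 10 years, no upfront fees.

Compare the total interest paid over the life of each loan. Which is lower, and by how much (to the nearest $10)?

Loan A: at 4.75% the monthly rate is 0.0039583, so the payment is 46,500 × 0.0039583 / (1 − 1.0039583^−180) = $361.69.
Total interest on Loan A = 180 × $361.69 − $46,500 = $18,604.20.
Loan B: monthly rate = 8.15%/12 = 0.0067917; payment = 46,500 × 0.0067917 / (1 − (1+0.0067917)^−120) = $567.87.
Total interest on Loan B = 120 × $567.87 − $46,500 = $21,644.40.
Loan A is lower by $3,040.20.

Loan A by $3,040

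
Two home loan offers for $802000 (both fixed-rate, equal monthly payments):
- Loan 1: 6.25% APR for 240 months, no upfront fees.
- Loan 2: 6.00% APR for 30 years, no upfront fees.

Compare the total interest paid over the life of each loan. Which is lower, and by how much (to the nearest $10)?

Loan 1 by $324,130

Loan 1: monthly rate = 6.25%/12 = 0.0052083; payment = 802,000 × 0.0052083 / (1 − (1+0.0052083)^−240) = $5,862.04.
Total interest on Loan 1 = 240 × $5,862.04 − $802,000 = $604,889.60.
Loan 2: monthly rate = 6%/12 = 0.0050000; payment = 802,000 × 0.0050000 / (1 − (1+0.0050000)^−360) = $4,808.40.
Total interest on Loan 2 = 360 × $4,808.40 − $802,000 = $929,024.00.
Loan 1 is lower by $324,134.40.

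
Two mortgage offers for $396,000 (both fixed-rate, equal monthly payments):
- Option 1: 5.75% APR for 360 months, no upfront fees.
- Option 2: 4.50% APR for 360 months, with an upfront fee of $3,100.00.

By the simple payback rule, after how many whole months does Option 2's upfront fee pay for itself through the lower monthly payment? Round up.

11 months

Option 1: at 5.75% the monthly rate is 0.0047917, so the payment is 396,000 × 0.0047917 / (1 − 1.0047917^−360) = $2,310.95.
Option 2: at 4.50% the monthly rate is 0.0037500, so the payment is 396,000 × 0.0037500 / (1 − 1.0037500^−360) = $2,006.47.
Monthly savings = $2,310.95 − $2,006.47 = $304.48.
Break-even = $3,100.00 / $304.48 = 10.18 → 11 months.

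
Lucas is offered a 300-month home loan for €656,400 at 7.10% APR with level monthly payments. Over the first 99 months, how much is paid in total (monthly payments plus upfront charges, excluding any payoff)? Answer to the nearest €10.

€463,440

At 7.10% the monthly rate is 0.0059167, so the payment is 656,400 × 0.0059167 / (1 − 1.0059167^−300) = €4,681.26.
Total outlay = 99 × €4,681.26 = €463,444.74.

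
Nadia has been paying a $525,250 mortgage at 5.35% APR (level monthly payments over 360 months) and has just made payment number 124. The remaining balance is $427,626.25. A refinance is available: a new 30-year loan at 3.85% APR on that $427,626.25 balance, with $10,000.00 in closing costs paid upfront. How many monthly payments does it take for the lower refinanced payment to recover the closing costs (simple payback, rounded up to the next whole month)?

11 months

Current payment = 525,250 × 5.35%/12 / (1 − (1+0.0044583)^−360) = $2,933.07.
Refinanced payment = 427,626.25 × 0.0032083 / (1 − (1+0.0032083)^−360) = $2,004.75.
Monthly savings = $2,933.07 − $2,004.75 = $928.32.
Break-even = $10,000.00 / $928.32 = 10.77 → 11 months.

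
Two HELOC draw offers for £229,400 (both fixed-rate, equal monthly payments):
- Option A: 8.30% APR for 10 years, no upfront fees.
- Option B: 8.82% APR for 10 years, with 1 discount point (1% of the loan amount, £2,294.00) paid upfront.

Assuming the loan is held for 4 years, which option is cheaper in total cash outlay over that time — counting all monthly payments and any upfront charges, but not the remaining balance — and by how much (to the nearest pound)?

Option A: monthly rate = 8.3%/12 = 0.0069167; payment = 229,400 × 0.0069167 / (1 − (1+0.0069167)^−120) = £2,819.75.
Option B: monthly rate = 8.82%/12 = 0.0073500; payment = 229,400 × 0.0073500 / (1 − (1+0.0073500)^−120) = £2,883.64.
Over 48 months: Option A costs 48 × £2,819.75 = £135,348.00; Option B costs 48 × £2,883.64 + £2,294.00 = £140,708.72.
Option A is cheaper by £140,708.72 − £135,348.00 = £5,360.72.

Option A by £5,361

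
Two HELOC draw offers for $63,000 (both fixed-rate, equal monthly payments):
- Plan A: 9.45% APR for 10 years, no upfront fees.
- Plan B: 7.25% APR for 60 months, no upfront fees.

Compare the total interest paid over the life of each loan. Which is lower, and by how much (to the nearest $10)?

Plan B by $22,320

Plan A: monthly rate = 9.45%/12 = 0.0078750; payment = 63,000 × 0.0078750 / (1 − (1+0.0078750)^−120) = $813.48.
Total interest on Plan A = 120 × $813.48 − $63,000 = $34,617.60.
Plan B: monthly rate = 7.25%/12 = 0.0060417; payment = 63,000 × 0.0060417 / (1 − (1+0.0060417)^−60) = $1,254.92.
Total interest on Plan B = 60 × $1,254.92 − $63,000 = $12,295.20.
Plan B is lower by $22,322.40.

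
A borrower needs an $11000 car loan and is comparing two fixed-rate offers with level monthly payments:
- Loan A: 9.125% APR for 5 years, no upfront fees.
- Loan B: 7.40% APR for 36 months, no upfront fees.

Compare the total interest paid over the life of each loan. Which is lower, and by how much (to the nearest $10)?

Loan A: at 9.125% the monthly rate is 0.0076042, so the payment is 11,000 × 0.0076042 / (1 − 1.0076042^−60) = $229.01.
Total interest on Loan A = 60 × $229.01 − $11,000 = $2,740.60.
Loan B: at 7.40% the monthly rate is 0.0061667, so the payment is 11,000 × 0.0061667 / (1 − 1.0061667^−36) = $341.66.
Total interest on Loan B = 36 × $341.66 − $11,000 = $1,299.76.
Loan B is lower by $1,440.84.

Loan B by $1,440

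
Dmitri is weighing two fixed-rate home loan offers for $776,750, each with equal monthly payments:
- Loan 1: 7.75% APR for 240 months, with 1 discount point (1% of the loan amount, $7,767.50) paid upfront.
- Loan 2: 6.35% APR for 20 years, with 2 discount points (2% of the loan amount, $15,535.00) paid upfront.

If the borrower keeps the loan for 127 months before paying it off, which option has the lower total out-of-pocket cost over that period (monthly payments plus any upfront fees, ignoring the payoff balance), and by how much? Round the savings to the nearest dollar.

Loan 1: monthly rate = 7.75%/12 = 0.0064583; payment = 776,750 × 0.0064583 / (1 − (1+0.0064583)^−240) = $6,376.72.
Loan 2: at 6.35% the monthly rate is 0.0052917, so the payment is 776,750 × 0.0052917 / (1 − 1.0052917^−240) = $5,722.85.
Over 127 months: Loan 1 costs 127 × $6,376.72 + $7,767.50 = $817,610.94; Loan 2 costs 127 × $5,722.85 + $15,535.00 = $742,336.95.
Loan 2 is cheaper by $817,610.94 − $742,336.95 = $75,273.99.

Loan 2 by $75,274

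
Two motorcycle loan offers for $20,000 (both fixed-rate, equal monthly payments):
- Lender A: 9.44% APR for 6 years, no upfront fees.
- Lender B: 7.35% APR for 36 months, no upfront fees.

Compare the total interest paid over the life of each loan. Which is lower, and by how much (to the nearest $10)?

Lender B by $3,930

Lender A: at 9.44% the monthly rate is 0.0078667, so the payment is 20,000 × 0.0078667 / (1 − 1.0078667^−72) = $364.89.
Total interest on Lender A = 72 × $364.89 − $20,000 = $6,272.08.
Lender B: monthly rate = 7.35%/12 = 0.0061250; payment = 20,000 × 0.0061250 / (1 − (1+0.0061250)^−36) = $620.75.
Total interest on Lender B = 36 × $620.75 − $20,000 = $2,347.00.
Lender B is lower by $3,925.08.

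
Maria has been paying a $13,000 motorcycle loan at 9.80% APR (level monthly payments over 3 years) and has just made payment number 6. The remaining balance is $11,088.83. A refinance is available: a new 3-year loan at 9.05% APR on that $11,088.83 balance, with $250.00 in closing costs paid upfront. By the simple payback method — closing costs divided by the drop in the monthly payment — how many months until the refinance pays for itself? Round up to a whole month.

Current payment = 13,000 × 9.8%/12 / (1 − (1+0.0081667)^−36) = $418.25.
Refinanced payment = 11,088.83 × 0.0075417 / (1 − (1+0.0075417)^−36) = $352.88.
Monthly savings = $418.25 − $352.88 = $65.37.
Break-even = $250.00 / $65.37 = 3.82 → 4 months.

4 months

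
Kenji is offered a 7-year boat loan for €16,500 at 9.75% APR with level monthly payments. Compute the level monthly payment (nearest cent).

€271.79

Monthly rate = 9.75%/12 = 0.0081250; payment = 16,500 × 0.0081250 / (1 − (1+0.0081250)^−84) = €271.79.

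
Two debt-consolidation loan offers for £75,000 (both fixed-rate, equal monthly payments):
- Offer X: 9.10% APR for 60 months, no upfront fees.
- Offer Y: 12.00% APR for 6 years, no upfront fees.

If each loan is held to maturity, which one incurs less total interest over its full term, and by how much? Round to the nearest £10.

Offer X by £11,940

Offer X: at 9.10% the monthly rate is 0.0075833, so the payment is 75,000 × 0.0075833 / (1 − 1.0075833^−60) = £1,560.52.
Total interest on Offer X = 60 × £1,560.52 − £75,000 = £18,631.20.
Offer Y: monthly rate = 12%/12 = 0.0100000; payment = 75,000 × 0.0100000 / (1 − (1+0.0100000)^−72) = £1,466.26.
Total interest on Offer Y = 72 × £1,466.26 − £75,000 = £30,570.72.
Offer X is lower by £11,939.52.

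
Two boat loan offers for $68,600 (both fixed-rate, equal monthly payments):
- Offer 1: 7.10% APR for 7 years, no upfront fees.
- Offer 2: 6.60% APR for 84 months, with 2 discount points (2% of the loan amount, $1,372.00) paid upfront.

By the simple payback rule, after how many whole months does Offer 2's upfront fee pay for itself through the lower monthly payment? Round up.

Offer 1: monthly rate = 7.1%/12 = 0.0059167; payment = 68,600 × 0.0059167 / (1 − (1+0.0059167)^−84) = $1,038.71.
Offer 2: monthly rate = 6.6%/12 = 0.0055000; payment = 68,600 × 0.0055000 / (1 − (1+0.0055000)^−84) = $1,022.00.
Monthly savings = $1,038.71 − $1,022.00 = $16.71.
Break-even = $1,372.00 / $16.71 = 82.11 → 83 months.

83 months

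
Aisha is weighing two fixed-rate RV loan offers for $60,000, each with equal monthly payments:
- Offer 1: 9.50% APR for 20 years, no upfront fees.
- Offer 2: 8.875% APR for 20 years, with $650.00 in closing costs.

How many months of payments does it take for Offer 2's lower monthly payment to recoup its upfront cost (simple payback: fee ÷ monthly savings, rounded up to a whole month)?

Offer 1: monthly rate = 9.5%/12 = 0.0079167; payment = 60,000 × 0.0079167 / (1 − (1+0.0079167)^−240) = $559.28.
Offer 2: monthly rate = 8.875%/12 = 0.0073958; payment = 60,000 × 0.0073958 / (1 − (1+0.0073958)^−240) = $535.02.
Monthly savings = $559.28 − $535.02 = $24.26.
Break-even = $650.00 / $24.26 = 26.79 → 27 months.

27 months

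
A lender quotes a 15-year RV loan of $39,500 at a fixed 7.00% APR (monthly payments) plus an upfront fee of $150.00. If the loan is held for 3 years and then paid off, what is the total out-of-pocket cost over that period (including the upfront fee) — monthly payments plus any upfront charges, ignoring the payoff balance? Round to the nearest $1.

Monthly rate = 7%/12 = 0.0058333; payment = 39,500 × 0.0058333 / (1 − (1+0.0058333)^−180) = $355.04.
Total outlay = 36 × $355.04 + $150.00 = $12,931.44.

$12,931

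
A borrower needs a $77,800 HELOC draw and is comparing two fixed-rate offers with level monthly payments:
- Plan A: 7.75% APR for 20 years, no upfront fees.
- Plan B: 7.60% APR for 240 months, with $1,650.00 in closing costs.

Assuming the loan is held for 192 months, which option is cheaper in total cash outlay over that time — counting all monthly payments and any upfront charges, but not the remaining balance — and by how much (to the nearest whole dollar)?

Plan A: monthly rate = 7.75%/12 = 0.0064583; payment = 77,800 × 0.0064583 / (1 − (1+0.0064583)^−240) = $638.70.
Plan B: at 7.60% the monthly rate is 0.0063333, so the payment is 77,800 × 0.0063333 / (1 − 1.0063333^−240) = $631.52.
Over 192 months: Plan A costs 192 × $638.70 = $122,630.40; Plan B costs 192 × $631.52 + $1,650.00 = $122,901.84.
Plan A is cheaper by $122,901.84 − $122,630.40 = $271.44.

Plan A by $271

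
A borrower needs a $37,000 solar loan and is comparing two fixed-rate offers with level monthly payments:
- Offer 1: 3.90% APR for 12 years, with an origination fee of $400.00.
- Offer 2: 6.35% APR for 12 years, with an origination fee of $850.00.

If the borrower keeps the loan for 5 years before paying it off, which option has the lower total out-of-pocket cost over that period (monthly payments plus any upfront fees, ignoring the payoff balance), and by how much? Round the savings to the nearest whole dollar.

Offer 1: monthly rate = 3.9%/12 = 0.0032500; payment = 37,000 × 0.0032500 / (1 − (1+0.0032500)^−144) = $322.15.
Offer 2: monthly rate = 6.35%/12 = 0.0052917; payment = 37,000 × 0.0052917 / (1 − (1+0.0052917)^−144) = $367.80.
Over 60 months: Offer 1 costs 60 × $322.15 + $400.00 = $19,729.00; Offer 2 costs 60 × $367.80 + $850.00 = $22,918.00.
Offer 1 is cheaper by $22,918.00 − $19,729.00 = $3,189.00.

Offer 1 by $3,189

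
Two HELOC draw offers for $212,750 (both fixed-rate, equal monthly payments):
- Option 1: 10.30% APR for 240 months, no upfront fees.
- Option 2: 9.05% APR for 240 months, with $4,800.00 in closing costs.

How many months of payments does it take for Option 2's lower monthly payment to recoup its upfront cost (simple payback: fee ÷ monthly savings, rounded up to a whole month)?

Option 1: monthly rate = 10.3%/12 = 0.0085833; payment = 212,750 × 0.0085833 / (1 − (1+0.0085833)^−240) = $2,095.55.
Option 2: at 9.05% the monthly rate is 0.0075417, so the payment is 212,750 × 0.0075417 / (1 − 1.0075417^−240) = $1,921.01.
Monthly savings = $2,095.55 − $1,921.01 = $174.54.
Break-even = $4,800.00 / $174.54 = 27.50 → 28 months.

28 months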